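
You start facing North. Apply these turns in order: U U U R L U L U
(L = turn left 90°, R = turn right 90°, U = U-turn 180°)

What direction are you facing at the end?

Answer: Final heading: East

Derivation:
Start: North
  U (U-turn (180°)) -> South
  U (U-turn (180°)) -> North
  U (U-turn (180°)) -> South
  R (right (90° clockwise)) -> West
  L (left (90° counter-clockwise)) -> South
  U (U-turn (180°)) -> North
  L (left (90° counter-clockwise)) -> West
  U (U-turn (180°)) -> East
Final: East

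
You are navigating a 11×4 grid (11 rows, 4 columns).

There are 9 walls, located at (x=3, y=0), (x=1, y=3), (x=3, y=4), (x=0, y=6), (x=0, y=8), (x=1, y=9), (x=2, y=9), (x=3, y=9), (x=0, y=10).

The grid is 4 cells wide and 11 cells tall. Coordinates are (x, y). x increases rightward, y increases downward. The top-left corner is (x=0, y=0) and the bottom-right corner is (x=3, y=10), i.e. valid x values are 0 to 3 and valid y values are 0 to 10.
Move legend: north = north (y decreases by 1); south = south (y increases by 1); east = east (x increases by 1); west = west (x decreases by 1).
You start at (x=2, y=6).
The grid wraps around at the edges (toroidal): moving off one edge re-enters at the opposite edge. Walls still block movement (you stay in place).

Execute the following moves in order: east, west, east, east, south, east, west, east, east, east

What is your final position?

Start: (x=2, y=6)
  east (east): (x=2, y=6) -> (x=3, y=6)
  west (west): (x=3, y=6) -> (x=2, y=6)
  east (east): (x=2, y=6) -> (x=3, y=6)
  east (east): blocked, stay at (x=3, y=6)
  south (south): (x=3, y=6) -> (x=3, y=7)
  east (east): (x=3, y=7) -> (x=0, y=7)
  west (west): (x=0, y=7) -> (x=3, y=7)
  east (east): (x=3, y=7) -> (x=0, y=7)
  east (east): (x=0, y=7) -> (x=1, y=7)
  east (east): (x=1, y=7) -> (x=2, y=7)
Final: (x=2, y=7)

Answer: Final position: (x=2, y=7)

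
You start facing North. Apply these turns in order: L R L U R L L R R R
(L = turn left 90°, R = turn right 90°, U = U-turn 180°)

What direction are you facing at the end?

Start: North
  L (left (90° counter-clockwise)) -> West
  R (right (90° clockwise)) -> North
  L (left (90° counter-clockwise)) -> West
  U (U-turn (180°)) -> East
  R (right (90° clockwise)) -> South
  L (left (90° counter-clockwise)) -> East
  L (left (90° counter-clockwise)) -> North
  R (right (90° clockwise)) -> East
  R (right (90° clockwise)) -> South
  R (right (90° clockwise)) -> West
Final: West

Answer: Final heading: West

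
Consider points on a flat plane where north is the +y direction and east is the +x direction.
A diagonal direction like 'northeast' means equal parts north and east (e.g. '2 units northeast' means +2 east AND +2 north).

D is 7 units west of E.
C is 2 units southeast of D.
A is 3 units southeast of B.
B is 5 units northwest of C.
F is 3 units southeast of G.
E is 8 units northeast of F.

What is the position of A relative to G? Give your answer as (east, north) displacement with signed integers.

Answer: A is at (east=4, north=5) relative to G.

Derivation:
Place G at the origin (east=0, north=0).
  F is 3 units southeast of G: delta (east=+3, north=-3); F at (east=3, north=-3).
  E is 8 units northeast of F: delta (east=+8, north=+8); E at (east=11, north=5).
  D is 7 units west of E: delta (east=-7, north=+0); D at (east=4, north=5).
  C is 2 units southeast of D: delta (east=+2, north=-2); C at (east=6, north=3).
  B is 5 units northwest of C: delta (east=-5, north=+5); B at (east=1, north=8).
  A is 3 units southeast of B: delta (east=+3, north=-3); A at (east=4, north=5).
Therefore A relative to G: (east=4, north=5).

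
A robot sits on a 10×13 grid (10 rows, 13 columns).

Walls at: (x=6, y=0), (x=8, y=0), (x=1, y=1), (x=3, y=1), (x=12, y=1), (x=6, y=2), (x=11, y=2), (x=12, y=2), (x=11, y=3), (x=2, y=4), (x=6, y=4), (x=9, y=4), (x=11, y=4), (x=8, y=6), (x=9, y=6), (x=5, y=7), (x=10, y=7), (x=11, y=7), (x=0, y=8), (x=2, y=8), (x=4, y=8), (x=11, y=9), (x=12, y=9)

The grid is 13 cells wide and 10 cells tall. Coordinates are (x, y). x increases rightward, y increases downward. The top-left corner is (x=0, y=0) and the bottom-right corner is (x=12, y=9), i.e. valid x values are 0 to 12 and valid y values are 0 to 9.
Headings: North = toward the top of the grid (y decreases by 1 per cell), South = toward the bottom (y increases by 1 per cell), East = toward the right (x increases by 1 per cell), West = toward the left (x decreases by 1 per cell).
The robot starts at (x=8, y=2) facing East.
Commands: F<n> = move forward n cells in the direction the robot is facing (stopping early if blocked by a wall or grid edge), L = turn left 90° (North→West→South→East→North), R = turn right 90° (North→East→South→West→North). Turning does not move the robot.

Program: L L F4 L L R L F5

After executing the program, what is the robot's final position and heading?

Answer: Final position: (x=10, y=2), facing East

Derivation:
Start: (x=8, y=2), facing East
  L: turn left, now facing North
  L: turn left, now facing West
  F4: move forward 1/4 (blocked), now at (x=7, y=2)
  L: turn left, now facing South
  L: turn left, now facing East
  R: turn right, now facing South
  L: turn left, now facing East
  F5: move forward 3/5 (blocked), now at (x=10, y=2)
Final: (x=10, y=2), facing East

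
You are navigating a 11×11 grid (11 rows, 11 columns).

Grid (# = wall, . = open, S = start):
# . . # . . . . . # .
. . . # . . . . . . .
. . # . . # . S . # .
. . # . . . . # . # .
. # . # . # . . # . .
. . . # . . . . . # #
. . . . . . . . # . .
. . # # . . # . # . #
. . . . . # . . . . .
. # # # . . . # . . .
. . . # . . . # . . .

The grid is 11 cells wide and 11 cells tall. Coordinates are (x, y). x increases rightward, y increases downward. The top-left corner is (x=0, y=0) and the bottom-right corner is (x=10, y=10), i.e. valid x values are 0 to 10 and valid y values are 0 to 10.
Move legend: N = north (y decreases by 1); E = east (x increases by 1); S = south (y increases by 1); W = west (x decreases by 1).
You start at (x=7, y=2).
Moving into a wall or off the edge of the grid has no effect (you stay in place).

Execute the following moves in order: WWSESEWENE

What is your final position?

Start: (x=7, y=2)
  W (west): (x=7, y=2) -> (x=6, y=2)
  W (west): blocked, stay at (x=6, y=2)
  S (south): (x=6, y=2) -> (x=6, y=3)
  E (east): blocked, stay at (x=6, y=3)
  S (south): (x=6, y=3) -> (x=6, y=4)
  E (east): (x=6, y=4) -> (x=7, y=4)
  W (west): (x=7, y=4) -> (x=6, y=4)
  E (east): (x=6, y=4) -> (x=7, y=4)
  N (north): blocked, stay at (x=7, y=4)
  E (east): blocked, stay at (x=7, y=4)
Final: (x=7, y=4)

Answer: Final position: (x=7, y=4)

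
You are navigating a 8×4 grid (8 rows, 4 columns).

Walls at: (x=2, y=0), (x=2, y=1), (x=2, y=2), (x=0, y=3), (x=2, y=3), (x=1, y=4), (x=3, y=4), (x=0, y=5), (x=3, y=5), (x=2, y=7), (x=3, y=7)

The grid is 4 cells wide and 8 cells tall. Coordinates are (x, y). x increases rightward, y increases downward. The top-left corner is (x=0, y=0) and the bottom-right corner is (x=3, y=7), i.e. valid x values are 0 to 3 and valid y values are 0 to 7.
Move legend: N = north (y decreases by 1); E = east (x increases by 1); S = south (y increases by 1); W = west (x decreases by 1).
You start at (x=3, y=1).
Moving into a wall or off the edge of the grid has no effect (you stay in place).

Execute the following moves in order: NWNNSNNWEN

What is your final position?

Start: (x=3, y=1)
  N (north): (x=3, y=1) -> (x=3, y=0)
  W (west): blocked, stay at (x=3, y=0)
  N (north): blocked, stay at (x=3, y=0)
  N (north): blocked, stay at (x=3, y=0)
  S (south): (x=3, y=0) -> (x=3, y=1)
  N (north): (x=3, y=1) -> (x=3, y=0)
  N (north): blocked, stay at (x=3, y=0)
  W (west): blocked, stay at (x=3, y=0)
  E (east): blocked, stay at (x=3, y=0)
  N (north): blocked, stay at (x=3, y=0)
Final: (x=3, y=0)

Answer: Final position: (x=3, y=0)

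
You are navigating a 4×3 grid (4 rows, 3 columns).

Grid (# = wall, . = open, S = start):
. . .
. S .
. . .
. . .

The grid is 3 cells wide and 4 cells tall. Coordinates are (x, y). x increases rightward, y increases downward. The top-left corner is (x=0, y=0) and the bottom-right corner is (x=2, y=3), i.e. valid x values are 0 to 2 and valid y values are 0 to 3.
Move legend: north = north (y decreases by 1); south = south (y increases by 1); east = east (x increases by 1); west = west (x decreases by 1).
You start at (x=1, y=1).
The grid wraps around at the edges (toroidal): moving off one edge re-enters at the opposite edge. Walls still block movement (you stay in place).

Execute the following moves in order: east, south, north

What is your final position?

Answer: Final position: (x=2, y=1)

Derivation:
Start: (x=1, y=1)
  east (east): (x=1, y=1) -> (x=2, y=1)
  south (south): (x=2, y=1) -> (x=2, y=2)
  north (north): (x=2, y=2) -> (x=2, y=1)
Final: (x=2, y=1)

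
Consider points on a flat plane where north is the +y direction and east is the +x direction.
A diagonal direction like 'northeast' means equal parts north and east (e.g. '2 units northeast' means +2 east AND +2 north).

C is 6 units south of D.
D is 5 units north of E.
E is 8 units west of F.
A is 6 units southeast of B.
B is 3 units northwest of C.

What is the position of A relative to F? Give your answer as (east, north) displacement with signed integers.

Place F at the origin (east=0, north=0).
  E is 8 units west of F: delta (east=-8, north=+0); E at (east=-8, north=0).
  D is 5 units north of E: delta (east=+0, north=+5); D at (east=-8, north=5).
  C is 6 units south of D: delta (east=+0, north=-6); C at (east=-8, north=-1).
  B is 3 units northwest of C: delta (east=-3, north=+3); B at (east=-11, north=2).
  A is 6 units southeast of B: delta (east=+6, north=-6); A at (east=-5, north=-4).
Therefore A relative to F: (east=-5, north=-4).

Answer: A is at (east=-5, north=-4) relative to F.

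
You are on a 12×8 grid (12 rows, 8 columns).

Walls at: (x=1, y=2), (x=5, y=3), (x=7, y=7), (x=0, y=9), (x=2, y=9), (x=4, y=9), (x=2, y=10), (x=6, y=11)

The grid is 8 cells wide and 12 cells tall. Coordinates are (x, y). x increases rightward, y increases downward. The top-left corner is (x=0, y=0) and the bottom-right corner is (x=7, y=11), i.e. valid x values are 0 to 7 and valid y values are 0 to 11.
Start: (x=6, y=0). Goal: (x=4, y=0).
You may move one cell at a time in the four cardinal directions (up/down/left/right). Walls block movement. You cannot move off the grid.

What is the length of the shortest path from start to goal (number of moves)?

Answer: Shortest path length: 2

Derivation:
BFS from (x=6, y=0) until reaching (x=4, y=0):
  Distance 0: (x=6, y=0)
  Distance 1: (x=5, y=0), (x=7, y=0), (x=6, y=1)
  Distance 2: (x=4, y=0), (x=5, y=1), (x=7, y=1), (x=6, y=2)  <- goal reached here
One shortest path (2 moves): (x=6, y=0) -> (x=5, y=0) -> (x=4, y=0)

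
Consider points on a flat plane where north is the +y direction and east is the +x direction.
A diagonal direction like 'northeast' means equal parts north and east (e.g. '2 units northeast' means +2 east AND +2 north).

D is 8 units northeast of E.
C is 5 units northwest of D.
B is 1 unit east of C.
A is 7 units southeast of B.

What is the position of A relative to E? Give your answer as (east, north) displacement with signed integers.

Place E at the origin (east=0, north=0).
  D is 8 units northeast of E: delta (east=+8, north=+8); D at (east=8, north=8).
  C is 5 units northwest of D: delta (east=-5, north=+5); C at (east=3, north=13).
  B is 1 unit east of C: delta (east=+1, north=+0); B at (east=4, north=13).
  A is 7 units southeast of B: delta (east=+7, north=-7); A at (east=11, north=6).
Therefore A relative to E: (east=11, north=6).

Answer: A is at (east=11, north=6) relative to E.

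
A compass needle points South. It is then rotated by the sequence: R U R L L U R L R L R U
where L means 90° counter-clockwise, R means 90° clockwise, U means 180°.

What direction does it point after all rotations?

Answer: Final heading: East

Derivation:
Start: South
  R (right (90° clockwise)) -> West
  U (U-turn (180°)) -> East
  R (right (90° clockwise)) -> South
  L (left (90° counter-clockwise)) -> East
  L (left (90° counter-clockwise)) -> North
  U (U-turn (180°)) -> South
  R (right (90° clockwise)) -> West
  L (left (90° counter-clockwise)) -> South
  R (right (90° clockwise)) -> West
  L (left (90° counter-clockwise)) -> South
  R (right (90° clockwise)) -> West
  U (U-turn (180°)) -> East
Final: East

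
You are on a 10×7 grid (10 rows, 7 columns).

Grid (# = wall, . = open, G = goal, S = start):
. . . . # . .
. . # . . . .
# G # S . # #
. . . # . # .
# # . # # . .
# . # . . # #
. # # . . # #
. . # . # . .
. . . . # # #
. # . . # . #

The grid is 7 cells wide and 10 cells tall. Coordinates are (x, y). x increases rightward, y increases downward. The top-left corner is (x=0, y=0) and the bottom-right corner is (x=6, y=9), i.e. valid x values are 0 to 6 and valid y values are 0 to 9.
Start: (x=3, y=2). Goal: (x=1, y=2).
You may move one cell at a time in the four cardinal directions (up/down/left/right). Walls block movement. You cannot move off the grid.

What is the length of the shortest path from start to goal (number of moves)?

Answer: Shortest path length: 6

Derivation:
BFS from (x=3, y=2) until reaching (x=1, y=2):
  Distance 0: (x=3, y=2)
  Distance 1: (x=3, y=1), (x=4, y=2)
  Distance 2: (x=3, y=0), (x=4, y=1), (x=4, y=3)
  Distance 3: (x=2, y=0), (x=5, y=1)
  Distance 4: (x=1, y=0), (x=5, y=0), (x=6, y=1)
  Distance 5: (x=0, y=0), (x=6, y=0), (x=1, y=1)
  Distance 6: (x=0, y=1), (x=1, y=2)  <- goal reached here
One shortest path (6 moves): (x=3, y=2) -> (x=3, y=1) -> (x=3, y=0) -> (x=2, y=0) -> (x=1, y=0) -> (x=1, y=1) -> (x=1, y=2)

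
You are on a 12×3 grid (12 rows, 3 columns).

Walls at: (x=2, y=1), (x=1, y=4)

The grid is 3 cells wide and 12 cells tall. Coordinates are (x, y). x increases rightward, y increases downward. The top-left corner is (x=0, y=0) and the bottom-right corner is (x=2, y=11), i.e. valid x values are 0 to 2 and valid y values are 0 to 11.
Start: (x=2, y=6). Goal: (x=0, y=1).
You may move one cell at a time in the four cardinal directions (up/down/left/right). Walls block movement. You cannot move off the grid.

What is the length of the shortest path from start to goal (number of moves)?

Answer: Shortest path length: 7

Derivation:
BFS from (x=2, y=6) until reaching (x=0, y=1):
  Distance 0: (x=2, y=6)
  Distance 1: (x=2, y=5), (x=1, y=6), (x=2, y=7)
  Distance 2: (x=2, y=4), (x=1, y=5), (x=0, y=6), (x=1, y=7), (x=2, y=8)
  Distance 3: (x=2, y=3), (x=0, y=5), (x=0, y=7), (x=1, y=8), (x=2, y=9)
  Distance 4: (x=2, y=2), (x=1, y=3), (x=0, y=4), (x=0, y=8), (x=1, y=9), (x=2, y=10)
  Distance 5: (x=1, y=2), (x=0, y=3), (x=0, y=9), (x=1, y=10), (x=2, y=11)
  Distance 6: (x=1, y=1), (x=0, y=2), (x=0, y=10), (x=1, y=11)
  Distance 7: (x=1, y=0), (x=0, y=1), (x=0, y=11)  <- goal reached here
One shortest path (7 moves): (x=2, y=6) -> (x=1, y=6) -> (x=0, y=6) -> (x=0, y=5) -> (x=0, y=4) -> (x=0, y=3) -> (x=0, y=2) -> (x=0, y=1)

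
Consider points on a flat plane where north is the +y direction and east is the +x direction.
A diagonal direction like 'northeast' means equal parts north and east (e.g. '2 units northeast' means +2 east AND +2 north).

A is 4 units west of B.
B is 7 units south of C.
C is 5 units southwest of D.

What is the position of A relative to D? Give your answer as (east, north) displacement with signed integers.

Answer: A is at (east=-9, north=-12) relative to D.

Derivation:
Place D at the origin (east=0, north=0).
  C is 5 units southwest of D: delta (east=-5, north=-5); C at (east=-5, north=-5).
  B is 7 units south of C: delta (east=+0, north=-7); B at (east=-5, north=-12).
  A is 4 units west of B: delta (east=-4, north=+0); A at (east=-9, north=-12).
Therefore A relative to D: (east=-9, north=-12).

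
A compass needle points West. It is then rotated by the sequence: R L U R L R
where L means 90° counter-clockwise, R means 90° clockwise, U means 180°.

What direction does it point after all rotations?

Answer: Final heading: South

Derivation:
Start: West
  R (right (90° clockwise)) -> North
  L (left (90° counter-clockwise)) -> West
  U (U-turn (180°)) -> East
  R (right (90° clockwise)) -> South
  L (left (90° counter-clockwise)) -> East
  R (right (90° clockwise)) -> South
Final: South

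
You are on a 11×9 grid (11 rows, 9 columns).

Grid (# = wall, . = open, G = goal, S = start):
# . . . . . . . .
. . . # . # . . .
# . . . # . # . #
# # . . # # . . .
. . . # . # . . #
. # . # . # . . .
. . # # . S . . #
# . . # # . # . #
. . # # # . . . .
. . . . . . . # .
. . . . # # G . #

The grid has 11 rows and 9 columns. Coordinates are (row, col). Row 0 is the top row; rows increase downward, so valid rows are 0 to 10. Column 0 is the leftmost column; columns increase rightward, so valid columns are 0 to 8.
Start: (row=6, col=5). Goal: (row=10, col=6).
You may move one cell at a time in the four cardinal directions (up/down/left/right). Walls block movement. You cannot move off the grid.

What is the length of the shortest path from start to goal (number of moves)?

Answer: Shortest path length: 5

Derivation:
BFS from (row=6, col=5) until reaching (row=10, col=6):
  Distance 0: (row=6, col=5)
  Distance 1: (row=6, col=4), (row=6, col=6), (row=7, col=5)
  Distance 2: (row=5, col=4), (row=5, col=6), (row=6, col=7), (row=8, col=5)
  Distance 3: (row=4, col=4), (row=4, col=6), (row=5, col=7), (row=7, col=7), (row=8, col=6), (row=9, col=5)
  Distance 4: (row=3, col=6), (row=4, col=7), (row=5, col=8), (row=8, col=7), (row=9, col=4), (row=9, col=6)
  Distance 5: (row=3, col=7), (row=8, col=8), (row=9, col=3), (row=10, col=6)  <- goal reached here
One shortest path (5 moves): (row=6, col=5) -> (row=7, col=5) -> (row=8, col=5) -> (row=8, col=6) -> (row=9, col=6) -> (row=10, col=6)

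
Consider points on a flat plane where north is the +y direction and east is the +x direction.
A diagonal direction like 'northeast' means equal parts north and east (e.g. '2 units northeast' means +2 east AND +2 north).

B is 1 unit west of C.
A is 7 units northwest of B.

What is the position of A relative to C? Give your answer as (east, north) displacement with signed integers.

Place C at the origin (east=0, north=0).
  B is 1 unit west of C: delta (east=-1, north=+0); B at (east=-1, north=0).
  A is 7 units northwest of B: delta (east=-7, north=+7); A at (east=-8, north=7).
Therefore A relative to C: (east=-8, north=7).

Answer: A is at (east=-8, north=7) relative to C.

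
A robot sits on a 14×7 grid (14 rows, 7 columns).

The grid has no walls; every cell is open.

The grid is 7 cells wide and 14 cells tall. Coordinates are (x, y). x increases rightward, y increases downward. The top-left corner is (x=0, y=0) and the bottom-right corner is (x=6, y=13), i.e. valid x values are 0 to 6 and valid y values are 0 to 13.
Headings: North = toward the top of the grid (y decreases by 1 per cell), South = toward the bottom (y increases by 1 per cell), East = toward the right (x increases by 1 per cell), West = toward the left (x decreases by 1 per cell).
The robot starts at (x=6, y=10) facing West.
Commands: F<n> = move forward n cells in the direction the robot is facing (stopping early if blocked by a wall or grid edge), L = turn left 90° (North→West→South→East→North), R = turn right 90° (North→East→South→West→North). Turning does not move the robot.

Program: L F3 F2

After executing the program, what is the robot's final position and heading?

Answer: Final position: (x=6, y=13), facing South

Derivation:
Start: (x=6, y=10), facing West
  L: turn left, now facing South
  F3: move forward 3, now at (x=6, y=13)
  F2: move forward 0/2 (blocked), now at (x=6, y=13)
Final: (x=6, y=13), facing South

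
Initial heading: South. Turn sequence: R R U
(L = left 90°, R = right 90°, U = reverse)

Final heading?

Answer: Final heading: South

Derivation:
Start: South
  R (right (90° clockwise)) -> West
  R (right (90° clockwise)) -> North
  U (U-turn (180°)) -> South
Final: South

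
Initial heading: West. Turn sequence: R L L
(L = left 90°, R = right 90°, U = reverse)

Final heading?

Answer: Final heading: South

Derivation:
Start: West
  R (right (90° clockwise)) -> North
  L (left (90° counter-clockwise)) -> West
  L (left (90° counter-clockwise)) -> South
Final: South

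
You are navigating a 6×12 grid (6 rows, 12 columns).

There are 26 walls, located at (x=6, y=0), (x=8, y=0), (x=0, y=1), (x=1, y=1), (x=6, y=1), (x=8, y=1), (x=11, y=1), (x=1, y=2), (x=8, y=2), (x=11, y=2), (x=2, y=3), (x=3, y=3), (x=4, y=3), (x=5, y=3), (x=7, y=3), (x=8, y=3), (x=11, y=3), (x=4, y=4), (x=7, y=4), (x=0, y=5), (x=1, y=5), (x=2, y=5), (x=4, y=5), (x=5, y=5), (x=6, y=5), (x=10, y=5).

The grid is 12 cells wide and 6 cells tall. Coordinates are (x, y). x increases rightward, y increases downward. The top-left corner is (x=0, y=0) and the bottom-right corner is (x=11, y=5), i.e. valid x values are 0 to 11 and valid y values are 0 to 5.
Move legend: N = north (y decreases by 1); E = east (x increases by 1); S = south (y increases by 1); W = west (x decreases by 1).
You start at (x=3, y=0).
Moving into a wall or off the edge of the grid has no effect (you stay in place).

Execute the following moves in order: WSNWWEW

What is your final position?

Start: (x=3, y=0)
  W (west): (x=3, y=0) -> (x=2, y=0)
  S (south): (x=2, y=0) -> (x=2, y=1)
  N (north): (x=2, y=1) -> (x=2, y=0)
  W (west): (x=2, y=0) -> (x=1, y=0)
  W (west): (x=1, y=0) -> (x=0, y=0)
  E (east): (x=0, y=0) -> (x=1, y=0)
  W (west): (x=1, y=0) -> (x=0, y=0)
Final: (x=0, y=0)

Answer: Final position: (x=0, y=0)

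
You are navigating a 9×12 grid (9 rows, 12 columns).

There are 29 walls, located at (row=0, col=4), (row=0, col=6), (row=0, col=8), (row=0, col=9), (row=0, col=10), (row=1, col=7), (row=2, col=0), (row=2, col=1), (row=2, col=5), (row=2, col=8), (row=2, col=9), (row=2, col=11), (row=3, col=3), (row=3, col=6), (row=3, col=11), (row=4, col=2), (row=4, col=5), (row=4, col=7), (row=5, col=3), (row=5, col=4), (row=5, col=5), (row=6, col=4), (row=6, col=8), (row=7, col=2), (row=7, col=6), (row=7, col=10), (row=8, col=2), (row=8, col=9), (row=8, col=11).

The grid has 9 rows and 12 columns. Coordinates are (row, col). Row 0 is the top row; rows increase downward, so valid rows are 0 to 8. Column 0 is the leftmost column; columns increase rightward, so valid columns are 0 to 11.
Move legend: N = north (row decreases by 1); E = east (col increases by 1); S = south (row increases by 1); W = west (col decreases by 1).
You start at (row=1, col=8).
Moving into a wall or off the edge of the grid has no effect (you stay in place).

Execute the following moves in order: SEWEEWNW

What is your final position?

Answer: Final position: (row=1, col=8)

Derivation:
Start: (row=1, col=8)
  S (south): blocked, stay at (row=1, col=8)
  E (east): (row=1, col=8) -> (row=1, col=9)
  W (west): (row=1, col=9) -> (row=1, col=8)
  E (east): (row=1, col=8) -> (row=1, col=9)
  E (east): (row=1, col=9) -> (row=1, col=10)
  W (west): (row=1, col=10) -> (row=1, col=9)
  N (north): blocked, stay at (row=1, col=9)
  W (west): (row=1, col=9) -> (row=1, col=8)
Final: (row=1, col=8)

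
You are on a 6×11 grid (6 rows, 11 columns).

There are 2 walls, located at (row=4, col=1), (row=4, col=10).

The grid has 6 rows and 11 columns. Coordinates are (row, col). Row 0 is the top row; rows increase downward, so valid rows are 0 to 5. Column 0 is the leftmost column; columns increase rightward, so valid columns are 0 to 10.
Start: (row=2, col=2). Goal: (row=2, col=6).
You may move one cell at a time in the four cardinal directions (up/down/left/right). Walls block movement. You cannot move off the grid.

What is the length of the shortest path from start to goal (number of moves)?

BFS from (row=2, col=2) until reaching (row=2, col=6):
  Distance 0: (row=2, col=2)
  Distance 1: (row=1, col=2), (row=2, col=1), (row=2, col=3), (row=3, col=2)
  Distance 2: (row=0, col=2), (row=1, col=1), (row=1, col=3), (row=2, col=0), (row=2, col=4), (row=3, col=1), (row=3, col=3), (row=4, col=2)
  Distance 3: (row=0, col=1), (row=0, col=3), (row=1, col=0), (row=1, col=4), (row=2, col=5), (row=3, col=0), (row=3, col=4), (row=4, col=3), (row=5, col=2)
  Distance 4: (row=0, col=0), (row=0, col=4), (row=1, col=5), (row=2, col=6), (row=3, col=5), (row=4, col=0), (row=4, col=4), (row=5, col=1), (row=5, col=3)  <- goal reached here
One shortest path (4 moves): (row=2, col=2) -> (row=2, col=3) -> (row=2, col=4) -> (row=2, col=5) -> (row=2, col=6)

Answer: Shortest path length: 4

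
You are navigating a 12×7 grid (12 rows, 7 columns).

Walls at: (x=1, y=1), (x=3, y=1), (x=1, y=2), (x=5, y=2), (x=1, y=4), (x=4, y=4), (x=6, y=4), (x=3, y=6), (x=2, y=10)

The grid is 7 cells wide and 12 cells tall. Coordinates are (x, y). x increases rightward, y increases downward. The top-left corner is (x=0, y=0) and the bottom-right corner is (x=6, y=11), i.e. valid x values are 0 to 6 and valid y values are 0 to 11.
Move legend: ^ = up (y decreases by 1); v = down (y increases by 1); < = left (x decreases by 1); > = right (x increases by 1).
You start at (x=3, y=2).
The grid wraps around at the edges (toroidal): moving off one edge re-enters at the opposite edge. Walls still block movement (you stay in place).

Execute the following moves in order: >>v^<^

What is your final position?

Start: (x=3, y=2)
  > (right): (x=3, y=2) -> (x=4, y=2)
  > (right): blocked, stay at (x=4, y=2)
  v (down): (x=4, y=2) -> (x=4, y=3)
  ^ (up): (x=4, y=3) -> (x=4, y=2)
  < (left): (x=4, y=2) -> (x=3, y=2)
  ^ (up): blocked, stay at (x=3, y=2)
Final: (x=3, y=2)

Answer: Final position: (x=3, y=2)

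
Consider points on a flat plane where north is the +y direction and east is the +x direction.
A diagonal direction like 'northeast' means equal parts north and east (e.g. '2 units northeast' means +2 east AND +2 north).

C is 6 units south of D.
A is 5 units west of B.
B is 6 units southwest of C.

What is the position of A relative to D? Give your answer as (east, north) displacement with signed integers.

Place D at the origin (east=0, north=0).
  C is 6 units south of D: delta (east=+0, north=-6); C at (east=0, north=-6).
  B is 6 units southwest of C: delta (east=-6, north=-6); B at (east=-6, north=-12).
  A is 5 units west of B: delta (east=-5, north=+0); A at (east=-11, north=-12).
Therefore A relative to D: (east=-11, north=-12).

Answer: A is at (east=-11, north=-12) relative to D.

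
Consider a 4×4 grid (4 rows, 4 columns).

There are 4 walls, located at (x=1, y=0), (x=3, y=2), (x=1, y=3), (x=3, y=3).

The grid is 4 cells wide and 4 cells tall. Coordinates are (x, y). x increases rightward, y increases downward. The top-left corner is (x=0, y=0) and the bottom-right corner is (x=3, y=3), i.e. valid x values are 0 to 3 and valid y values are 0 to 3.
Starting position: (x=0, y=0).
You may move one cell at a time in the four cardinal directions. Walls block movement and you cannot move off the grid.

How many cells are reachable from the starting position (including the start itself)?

Answer: Reachable cells: 12

Derivation:
BFS flood-fill from (x=0, y=0):
  Distance 0: (x=0, y=0)
  Distance 1: (x=0, y=1)
  Distance 2: (x=1, y=1), (x=0, y=2)
  Distance 3: (x=2, y=1), (x=1, y=2), (x=0, y=3)
  Distance 4: (x=2, y=0), (x=3, y=1), (x=2, y=2)
  Distance 5: (x=3, y=0), (x=2, y=3)
Total reachable: 12 (grid has 12 open cells total)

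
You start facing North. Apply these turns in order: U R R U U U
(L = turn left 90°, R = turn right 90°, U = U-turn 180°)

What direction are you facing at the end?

Answer: Final heading: South

Derivation:
Start: North
  U (U-turn (180°)) -> South
  R (right (90° clockwise)) -> West
  R (right (90° clockwise)) -> North
  U (U-turn (180°)) -> South
  U (U-turn (180°)) -> North
  U (U-turn (180°)) -> South
Final: South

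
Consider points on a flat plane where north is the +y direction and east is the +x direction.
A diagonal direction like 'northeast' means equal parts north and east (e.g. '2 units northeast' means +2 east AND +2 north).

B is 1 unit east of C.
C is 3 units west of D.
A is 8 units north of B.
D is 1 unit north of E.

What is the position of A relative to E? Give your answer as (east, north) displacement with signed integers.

Answer: A is at (east=-2, north=9) relative to E.

Derivation:
Place E at the origin (east=0, north=0).
  D is 1 unit north of E: delta (east=+0, north=+1); D at (east=0, north=1).
  C is 3 units west of D: delta (east=-3, north=+0); C at (east=-3, north=1).
  B is 1 unit east of C: delta (east=+1, north=+0); B at (east=-2, north=1).
  A is 8 units north of B: delta (east=+0, north=+8); A at (east=-2, north=9).
Therefore A relative to E: (east=-2, north=9).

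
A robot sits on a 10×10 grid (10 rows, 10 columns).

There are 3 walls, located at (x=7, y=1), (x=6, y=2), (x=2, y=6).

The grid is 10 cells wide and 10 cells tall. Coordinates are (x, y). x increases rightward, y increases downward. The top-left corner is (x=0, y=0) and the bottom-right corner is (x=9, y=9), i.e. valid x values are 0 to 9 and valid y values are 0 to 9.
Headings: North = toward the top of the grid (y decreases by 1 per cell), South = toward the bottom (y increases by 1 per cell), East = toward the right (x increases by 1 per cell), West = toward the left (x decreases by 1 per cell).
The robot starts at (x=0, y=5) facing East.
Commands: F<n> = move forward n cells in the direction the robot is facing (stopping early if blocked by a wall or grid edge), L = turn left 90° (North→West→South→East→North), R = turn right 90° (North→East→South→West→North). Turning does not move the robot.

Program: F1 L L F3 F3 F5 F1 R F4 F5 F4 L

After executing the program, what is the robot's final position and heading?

Start: (x=0, y=5), facing East
  F1: move forward 1, now at (x=1, y=5)
  L: turn left, now facing North
  L: turn left, now facing West
  F3: move forward 1/3 (blocked), now at (x=0, y=5)
  F3: move forward 0/3 (blocked), now at (x=0, y=5)
  F5: move forward 0/5 (blocked), now at (x=0, y=5)
  F1: move forward 0/1 (blocked), now at (x=0, y=5)
  R: turn right, now facing North
  F4: move forward 4, now at (x=0, y=1)
  F5: move forward 1/5 (blocked), now at (x=0, y=0)
  F4: move forward 0/4 (blocked), now at (x=0, y=0)
  L: turn left, now facing West
Final: (x=0, y=0), facing West

Answer: Final position: (x=0, y=0), facing West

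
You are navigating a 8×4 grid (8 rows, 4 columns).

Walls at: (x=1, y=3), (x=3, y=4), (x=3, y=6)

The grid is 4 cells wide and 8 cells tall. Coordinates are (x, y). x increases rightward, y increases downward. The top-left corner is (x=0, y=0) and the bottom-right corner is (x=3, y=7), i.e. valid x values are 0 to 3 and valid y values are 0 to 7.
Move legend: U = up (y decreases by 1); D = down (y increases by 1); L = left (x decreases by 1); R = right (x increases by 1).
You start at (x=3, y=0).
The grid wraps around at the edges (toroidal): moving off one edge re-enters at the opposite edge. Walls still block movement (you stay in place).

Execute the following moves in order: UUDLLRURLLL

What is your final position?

Answer: Final position: (x=0, y=7)

Derivation:
Start: (x=3, y=0)
  U (up): (x=3, y=0) -> (x=3, y=7)
  U (up): blocked, stay at (x=3, y=7)
  D (down): (x=3, y=7) -> (x=3, y=0)
  L (left): (x=3, y=0) -> (x=2, y=0)
  L (left): (x=2, y=0) -> (x=1, y=0)
  R (right): (x=1, y=0) -> (x=2, y=0)
  U (up): (x=2, y=0) -> (x=2, y=7)
  R (right): (x=2, y=7) -> (x=3, y=7)
  L (left): (x=3, y=7) -> (x=2, y=7)
  L (left): (x=2, y=7) -> (x=1, y=7)
  L (left): (x=1, y=7) -> (x=0, y=7)
Final: (x=0, y=7)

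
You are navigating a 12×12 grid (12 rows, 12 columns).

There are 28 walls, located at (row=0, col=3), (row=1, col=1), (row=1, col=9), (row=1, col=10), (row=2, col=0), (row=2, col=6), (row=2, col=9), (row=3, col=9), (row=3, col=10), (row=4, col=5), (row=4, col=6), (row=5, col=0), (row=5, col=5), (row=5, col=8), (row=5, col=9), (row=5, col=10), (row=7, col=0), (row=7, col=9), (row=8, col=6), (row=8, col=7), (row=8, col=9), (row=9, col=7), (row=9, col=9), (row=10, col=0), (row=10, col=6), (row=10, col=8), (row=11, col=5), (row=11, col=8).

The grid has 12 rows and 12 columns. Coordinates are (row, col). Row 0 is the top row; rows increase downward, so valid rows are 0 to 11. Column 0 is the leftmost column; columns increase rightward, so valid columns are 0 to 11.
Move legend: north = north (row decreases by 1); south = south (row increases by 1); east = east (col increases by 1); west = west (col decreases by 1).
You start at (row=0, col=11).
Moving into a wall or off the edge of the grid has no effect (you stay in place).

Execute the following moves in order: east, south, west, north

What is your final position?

Answer: Final position: (row=0, col=11)

Derivation:
Start: (row=0, col=11)
  east (east): blocked, stay at (row=0, col=11)
  south (south): (row=0, col=11) -> (row=1, col=11)
  west (west): blocked, stay at (row=1, col=11)
  north (north): (row=1, col=11) -> (row=0, col=11)
Final: (row=0, col=11)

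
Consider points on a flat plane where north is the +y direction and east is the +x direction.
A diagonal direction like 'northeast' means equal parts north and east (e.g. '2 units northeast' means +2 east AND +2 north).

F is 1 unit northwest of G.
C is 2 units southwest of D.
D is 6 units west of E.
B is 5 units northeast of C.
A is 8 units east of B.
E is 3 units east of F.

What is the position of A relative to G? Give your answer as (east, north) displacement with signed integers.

Answer: A is at (east=7, north=4) relative to G.

Derivation:
Place G at the origin (east=0, north=0).
  F is 1 unit northwest of G: delta (east=-1, north=+1); F at (east=-1, north=1).
  E is 3 units east of F: delta (east=+3, north=+0); E at (east=2, north=1).
  D is 6 units west of E: delta (east=-6, north=+0); D at (east=-4, north=1).
  C is 2 units southwest of D: delta (east=-2, north=-2); C at (east=-6, north=-1).
  B is 5 units northeast of C: delta (east=+5, north=+5); B at (east=-1, north=4).
  A is 8 units east of B: delta (east=+8, north=+0); A at (east=7, north=4).
Therefore A relative to G: (east=7, north=4).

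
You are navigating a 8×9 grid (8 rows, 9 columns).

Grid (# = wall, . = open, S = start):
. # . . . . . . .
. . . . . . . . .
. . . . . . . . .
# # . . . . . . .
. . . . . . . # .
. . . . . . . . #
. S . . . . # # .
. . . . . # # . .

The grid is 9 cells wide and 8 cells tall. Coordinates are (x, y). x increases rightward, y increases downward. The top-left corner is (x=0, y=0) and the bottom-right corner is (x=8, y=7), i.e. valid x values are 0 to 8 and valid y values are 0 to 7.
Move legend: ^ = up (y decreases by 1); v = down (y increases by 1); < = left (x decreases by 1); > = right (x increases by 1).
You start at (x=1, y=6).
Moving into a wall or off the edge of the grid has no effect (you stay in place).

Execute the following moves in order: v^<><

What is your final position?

Answer: Final position: (x=0, y=6)

Derivation:
Start: (x=1, y=6)
  v (down): (x=1, y=6) -> (x=1, y=7)
  ^ (up): (x=1, y=7) -> (x=1, y=6)
  < (left): (x=1, y=6) -> (x=0, y=6)
  > (right): (x=0, y=6) -> (x=1, y=6)
  < (left): (x=1, y=6) -> (x=0, y=6)
Final: (x=0, y=6)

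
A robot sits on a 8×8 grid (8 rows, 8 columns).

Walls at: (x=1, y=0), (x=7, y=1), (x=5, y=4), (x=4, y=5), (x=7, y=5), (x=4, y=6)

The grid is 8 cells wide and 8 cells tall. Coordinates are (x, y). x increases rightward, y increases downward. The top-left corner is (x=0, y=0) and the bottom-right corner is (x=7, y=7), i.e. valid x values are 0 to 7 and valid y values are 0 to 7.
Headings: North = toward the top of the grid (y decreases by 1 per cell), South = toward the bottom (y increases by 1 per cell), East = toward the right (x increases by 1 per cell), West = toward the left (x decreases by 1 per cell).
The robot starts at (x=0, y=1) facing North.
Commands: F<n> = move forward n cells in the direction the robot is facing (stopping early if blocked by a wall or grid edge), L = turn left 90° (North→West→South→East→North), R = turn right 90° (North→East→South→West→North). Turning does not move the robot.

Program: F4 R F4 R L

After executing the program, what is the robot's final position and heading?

Start: (x=0, y=1), facing North
  F4: move forward 1/4 (blocked), now at (x=0, y=0)
  R: turn right, now facing East
  F4: move forward 0/4 (blocked), now at (x=0, y=0)
  R: turn right, now facing South
  L: turn left, now facing East
Final: (x=0, y=0), facing East

Answer: Final position: (x=0, y=0), facing East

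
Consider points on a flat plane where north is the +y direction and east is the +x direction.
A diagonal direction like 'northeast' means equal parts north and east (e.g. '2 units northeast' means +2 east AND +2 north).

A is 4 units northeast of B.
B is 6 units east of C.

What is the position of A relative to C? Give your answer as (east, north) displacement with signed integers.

Answer: A is at (east=10, north=4) relative to C.

Derivation:
Place C at the origin (east=0, north=0).
  B is 6 units east of C: delta (east=+6, north=+0); B at (east=6, north=0).
  A is 4 units northeast of B: delta (east=+4, north=+4); A at (east=10, north=4).
Therefore A relative to C: (east=10, north=4).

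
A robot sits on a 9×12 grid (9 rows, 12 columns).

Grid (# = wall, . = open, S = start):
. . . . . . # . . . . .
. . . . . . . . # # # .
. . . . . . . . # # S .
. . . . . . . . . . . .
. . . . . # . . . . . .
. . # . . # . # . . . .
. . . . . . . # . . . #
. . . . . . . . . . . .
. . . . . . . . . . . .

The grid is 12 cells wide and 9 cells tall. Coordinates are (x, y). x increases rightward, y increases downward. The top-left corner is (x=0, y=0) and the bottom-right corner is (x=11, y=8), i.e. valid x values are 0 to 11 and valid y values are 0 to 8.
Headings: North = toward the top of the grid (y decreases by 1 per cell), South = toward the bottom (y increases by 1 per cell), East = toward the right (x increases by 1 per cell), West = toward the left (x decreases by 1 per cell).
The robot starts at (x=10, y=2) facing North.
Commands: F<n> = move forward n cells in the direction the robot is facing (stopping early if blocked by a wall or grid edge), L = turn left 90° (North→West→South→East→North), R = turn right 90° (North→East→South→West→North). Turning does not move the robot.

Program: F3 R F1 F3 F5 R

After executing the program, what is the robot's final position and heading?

Answer: Final position: (x=11, y=2), facing South

Derivation:
Start: (x=10, y=2), facing North
  F3: move forward 0/3 (blocked), now at (x=10, y=2)
  R: turn right, now facing East
  F1: move forward 1, now at (x=11, y=2)
  F3: move forward 0/3 (blocked), now at (x=11, y=2)
  F5: move forward 0/5 (blocked), now at (x=11, y=2)
  R: turn right, now facing South
Final: (x=11, y=2), facing South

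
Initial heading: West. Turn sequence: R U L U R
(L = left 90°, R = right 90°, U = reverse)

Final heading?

Start: West
  R (right (90° clockwise)) -> North
  U (U-turn (180°)) -> South
  L (left (90° counter-clockwise)) -> East
  U (U-turn (180°)) -> West
  R (right (90° clockwise)) -> North
Final: North

Answer: Final heading: North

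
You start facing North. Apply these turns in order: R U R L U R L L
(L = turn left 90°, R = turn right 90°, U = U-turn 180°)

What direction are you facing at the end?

Start: North
  R (right (90° clockwise)) -> East
  U (U-turn (180°)) -> West
  R (right (90° clockwise)) -> North
  L (left (90° counter-clockwise)) -> West
  U (U-turn (180°)) -> East
  R (right (90° clockwise)) -> South
  L (left (90° counter-clockwise)) -> East
  L (left (90° counter-clockwise)) -> North
Final: North

Answer: Final heading: North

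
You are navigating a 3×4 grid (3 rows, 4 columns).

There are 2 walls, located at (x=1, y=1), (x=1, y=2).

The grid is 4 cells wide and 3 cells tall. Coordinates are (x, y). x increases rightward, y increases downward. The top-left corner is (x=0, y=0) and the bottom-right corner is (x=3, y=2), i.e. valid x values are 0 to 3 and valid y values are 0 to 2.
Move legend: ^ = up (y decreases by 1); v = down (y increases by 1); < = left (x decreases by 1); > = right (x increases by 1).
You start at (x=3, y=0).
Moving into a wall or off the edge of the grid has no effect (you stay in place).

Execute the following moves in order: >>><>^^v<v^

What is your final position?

Answer: Final position: (x=2, y=1)

Derivation:
Start: (x=3, y=0)
  [×3]> (right): blocked, stay at (x=3, y=0)
  < (left): (x=3, y=0) -> (x=2, y=0)
  > (right): (x=2, y=0) -> (x=3, y=0)
  ^ (up): blocked, stay at (x=3, y=0)
  ^ (up): blocked, stay at (x=3, y=0)
  v (down): (x=3, y=0) -> (x=3, y=1)
  < (left): (x=3, y=1) -> (x=2, y=1)
  v (down): (x=2, y=1) -> (x=2, y=2)
  ^ (up): (x=2, y=2) -> (x=2, y=1)
Final: (x=2, y=1)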